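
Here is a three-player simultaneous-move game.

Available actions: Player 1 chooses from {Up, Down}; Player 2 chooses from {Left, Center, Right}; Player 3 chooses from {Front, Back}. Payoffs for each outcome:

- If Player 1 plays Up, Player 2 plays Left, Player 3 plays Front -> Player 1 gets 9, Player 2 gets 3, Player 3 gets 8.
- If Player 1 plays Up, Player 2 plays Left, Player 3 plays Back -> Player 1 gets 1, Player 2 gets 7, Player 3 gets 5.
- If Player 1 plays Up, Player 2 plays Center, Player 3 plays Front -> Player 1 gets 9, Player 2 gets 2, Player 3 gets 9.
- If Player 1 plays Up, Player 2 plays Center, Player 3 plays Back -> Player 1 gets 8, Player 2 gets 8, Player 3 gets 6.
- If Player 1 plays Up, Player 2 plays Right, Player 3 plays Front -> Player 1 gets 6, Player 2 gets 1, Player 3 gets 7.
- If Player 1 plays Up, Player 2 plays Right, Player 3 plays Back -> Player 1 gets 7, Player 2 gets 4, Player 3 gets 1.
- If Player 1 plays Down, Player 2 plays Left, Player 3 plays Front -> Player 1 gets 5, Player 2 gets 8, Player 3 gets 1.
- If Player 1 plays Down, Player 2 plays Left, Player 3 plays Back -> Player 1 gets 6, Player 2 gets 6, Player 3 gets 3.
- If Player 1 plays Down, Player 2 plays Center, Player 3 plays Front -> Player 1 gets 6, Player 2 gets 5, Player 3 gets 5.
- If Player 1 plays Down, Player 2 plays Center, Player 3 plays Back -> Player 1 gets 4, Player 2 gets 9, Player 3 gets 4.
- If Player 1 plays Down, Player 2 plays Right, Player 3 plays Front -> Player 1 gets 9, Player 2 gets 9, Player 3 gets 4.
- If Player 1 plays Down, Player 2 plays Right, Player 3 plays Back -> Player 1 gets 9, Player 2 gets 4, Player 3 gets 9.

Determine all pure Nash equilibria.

The unique pure-strategy Nash equilibrium is (Up, Left, Front).

Player 1 against (Left, Front): payoffs 9, 5 → best response Up.
Player 1 against (Left, Back): payoffs 1, 6 → best response Down.
Player 1 against (Center, Front): payoffs 9, 6 → best response Up.
Player 1 against (Center, Back): payoffs 8, 4 → best response Up.
Player 1 against (Right, Front): payoffs 6, 9 → best response Down.
Player 1 against (Right, Back): payoffs 7, 9 → best response Down.
Player 2 against (Up, Front): payoffs 3, 2, 1 → best response Left.
Player 2 against (Up, Back): payoffs 7, 8, 4 → best response Center.
Player 2 against (Down, Front): payoffs 8, 5, 9 → best response Right.
Player 2 against (Down, Back): payoffs 6, 9, 4 → best response Center.
Player 3 against (Up, Left): payoffs 8, 5 → best response Front.
Player 3 against (Up, Center): payoffs 9, 6 → best response Front.
Player 3 against (Up, Right): payoffs 7, 1 → best response Front.
Player 3 against (Down, Left): payoffs 1, 3 → best response Back.
Player 3 against (Down, Center): payoffs 5, 4 → best response Front.
Player 3 against (Down, Right): payoffs 4, 9 → best response Back.
Mutual best responses: (Up, Left, Front).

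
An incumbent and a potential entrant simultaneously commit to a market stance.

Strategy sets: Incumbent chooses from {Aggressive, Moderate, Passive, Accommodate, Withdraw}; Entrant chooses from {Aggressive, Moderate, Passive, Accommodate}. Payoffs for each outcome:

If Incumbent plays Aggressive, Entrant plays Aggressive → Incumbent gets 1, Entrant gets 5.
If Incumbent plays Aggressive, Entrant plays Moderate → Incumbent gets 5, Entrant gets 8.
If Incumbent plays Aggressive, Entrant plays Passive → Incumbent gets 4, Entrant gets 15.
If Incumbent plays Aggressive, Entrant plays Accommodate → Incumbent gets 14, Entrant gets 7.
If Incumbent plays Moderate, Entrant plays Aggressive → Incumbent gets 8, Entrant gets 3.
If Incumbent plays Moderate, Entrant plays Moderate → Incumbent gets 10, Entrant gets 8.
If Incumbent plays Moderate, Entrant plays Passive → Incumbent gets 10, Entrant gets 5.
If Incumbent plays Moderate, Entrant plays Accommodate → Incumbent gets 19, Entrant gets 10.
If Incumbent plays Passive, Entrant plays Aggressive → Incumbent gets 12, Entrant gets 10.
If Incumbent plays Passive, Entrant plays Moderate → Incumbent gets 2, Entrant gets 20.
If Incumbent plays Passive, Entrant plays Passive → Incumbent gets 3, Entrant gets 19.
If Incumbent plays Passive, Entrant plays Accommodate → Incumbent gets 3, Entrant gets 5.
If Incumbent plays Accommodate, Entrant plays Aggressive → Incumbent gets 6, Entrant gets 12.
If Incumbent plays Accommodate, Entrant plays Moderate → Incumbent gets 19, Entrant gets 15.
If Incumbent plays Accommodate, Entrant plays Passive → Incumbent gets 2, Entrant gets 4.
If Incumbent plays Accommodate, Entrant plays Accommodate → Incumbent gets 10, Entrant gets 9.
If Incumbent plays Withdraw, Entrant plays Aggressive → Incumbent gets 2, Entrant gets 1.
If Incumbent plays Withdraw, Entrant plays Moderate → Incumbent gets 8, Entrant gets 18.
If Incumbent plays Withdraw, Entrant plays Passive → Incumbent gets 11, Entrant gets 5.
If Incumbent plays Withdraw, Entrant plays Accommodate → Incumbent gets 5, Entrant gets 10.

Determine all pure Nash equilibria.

Mark each player's best response to every combination of opponents' strategies; a profile where every player is best-responding is a pure Nash equilibrium.
Incumbent against Aggressive: payoffs 1, 8, 12, 6, 2 → best response Passive.
Incumbent against Moderate: payoffs 5, 10, 2, 19, 8 → best response Accommodate.
Incumbent against Passive: payoffs 4, 10, 3, 2, 11 → best response Withdraw.
Incumbent against Accommodate: payoffs 14, 19, 3, 10, 5 → best response Moderate.
Entrant against Aggressive: payoffs 5, 8, 15, 7 → best response Passive.
Entrant against Moderate: payoffs 3, 8, 5, 10 → best response Accommodate.
Entrant against Passive: payoffs 10, 20, 19, 5 → best response Moderate.
Entrant against Accommodate: payoffs 12, 15, 4, 9 → best response Moderate.
Entrant against Withdraw: payoffs 1, 18, 5, 10 → best response Moderate.
Mutual best responses: (Moderate, Accommodate); (Accommodate, Moderate).

Pure-strategy Nash equilibria: (Moderate, Accommodate); (Accommodate, Moderate)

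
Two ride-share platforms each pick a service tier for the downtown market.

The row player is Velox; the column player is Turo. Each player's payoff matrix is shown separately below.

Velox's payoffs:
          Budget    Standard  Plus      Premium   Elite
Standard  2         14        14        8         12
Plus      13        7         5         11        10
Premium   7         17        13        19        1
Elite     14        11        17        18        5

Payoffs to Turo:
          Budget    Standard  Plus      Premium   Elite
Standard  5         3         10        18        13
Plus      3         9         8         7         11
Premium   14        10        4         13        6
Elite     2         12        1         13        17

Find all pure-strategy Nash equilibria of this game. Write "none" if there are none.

For each player, find the best response to each opponent profile; mutual best responses are the pure NE.
Velox against Budget: payoffs 2, 13, 7, 14 → best response Elite.
Velox against Standard: payoffs 14, 7, 17, 11 → best response Premium.
Velox against Plus: payoffs 14, 5, 13, 17 → best response Elite.
Velox against Premium: payoffs 8, 11, 19, 18 → best response Premium.
Velox against Elite: payoffs 12, 10, 1, 5 → best response Standard.
Turo against Standard: payoffs 5, 3, 10, 18, 13 → best response Premium.
Turo against Plus: payoffs 3, 9, 8, 7, 11 → best response Elite.
Turo against Premium: payoffs 14, 10, 4, 13, 6 → best response Budget.
Turo against Elite: payoffs 2, 12, 1, 13, 17 → best response Elite.
No profile is a mutual best response for all players.

No pure-strategy Nash equilibrium.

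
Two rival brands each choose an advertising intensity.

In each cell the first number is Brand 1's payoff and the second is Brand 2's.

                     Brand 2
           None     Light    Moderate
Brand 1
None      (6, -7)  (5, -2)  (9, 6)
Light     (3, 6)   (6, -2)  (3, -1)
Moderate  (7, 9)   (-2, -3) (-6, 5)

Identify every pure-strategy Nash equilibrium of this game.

The pure Nash equilibria are (None, Moderate), (Moderate, None).

Brand 1 against None: payoffs 6, 3, 7 → best response Moderate.
Brand 1 against Light: payoffs 5, 6, -2 → best response Light.
Brand 1 against Moderate: payoffs 9, 3, -6 → best response None.
Brand 2 against None: payoffs -7, -2, 6 → best response Moderate.
Brand 2 against Light: payoffs 6, -2, -1 → best response None.
Brand 2 against Moderate: payoffs 9, -3, 5 → best response None.
Mutual best responses: (None, Moderate); (Moderate, None).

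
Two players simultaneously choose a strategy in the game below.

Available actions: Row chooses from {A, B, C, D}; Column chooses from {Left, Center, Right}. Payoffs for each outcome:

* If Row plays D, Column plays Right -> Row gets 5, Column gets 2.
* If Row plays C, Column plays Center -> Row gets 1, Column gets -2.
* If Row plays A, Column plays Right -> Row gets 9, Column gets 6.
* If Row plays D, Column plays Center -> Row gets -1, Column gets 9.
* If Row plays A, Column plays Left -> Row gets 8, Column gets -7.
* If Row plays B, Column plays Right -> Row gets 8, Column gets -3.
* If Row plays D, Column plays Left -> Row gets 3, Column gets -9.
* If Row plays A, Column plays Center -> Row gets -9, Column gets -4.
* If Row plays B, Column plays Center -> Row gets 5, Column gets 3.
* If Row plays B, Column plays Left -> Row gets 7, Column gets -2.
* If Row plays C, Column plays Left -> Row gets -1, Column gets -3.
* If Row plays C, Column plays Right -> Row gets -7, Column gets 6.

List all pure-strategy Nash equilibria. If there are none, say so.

(A, Right) and (B, Center)

For each strategy profile, look for a profitable unilateral deviation.
(A, Left): Column can switch to Center (-7 → -4). Not NE.
(A, Center): Row can switch to B (-9 → 5). Not NE.
(A, Right): Row gets 9, best alternative 8; Column gets 6, best alternative -4. No profitable deviation — NE.
(B, Left): Row can switch to A (7 → 8). Not NE.
(B, Center): Row gets 5, best alternative 1; Column gets 3, best alternative -2. No profitable deviation — NE.
(B, Right): Row can switch to A (8 → 9). Not NE.
(C, Left): Row can switch to A (-1 → 8). Not NE.
(C, Center): Row can switch to B (1 → 5). Not NE.
(C, Right): Row can switch to A (-7 → 9). Not NE.
(D, Left): Row can switch to A (3 → 8). Not NE.
(D, Center): Row can switch to B (-1 → 5). Not NE.
(D, Right): Row can switch to A (5 → 9). Not NE.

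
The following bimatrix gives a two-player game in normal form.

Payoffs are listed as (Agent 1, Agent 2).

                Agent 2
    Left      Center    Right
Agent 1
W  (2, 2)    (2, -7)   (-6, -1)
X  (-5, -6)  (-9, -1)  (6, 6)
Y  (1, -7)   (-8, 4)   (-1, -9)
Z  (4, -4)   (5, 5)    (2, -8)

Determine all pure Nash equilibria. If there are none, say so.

(X, Right); (Z, Center)

(W, Left): Agent 1 can switch to Z (2 → 4). Not NE.
(W, Center): Agent 1 can switch to Z (2 → 5). Not NE.
(W, Right): Agent 1 can switch to X (-6 → 6). Not NE.
(X, Left): Agent 1 can switch to W (-5 → 2). Not NE.
(X, Center): Agent 1 can switch to W (-9 → 2). Not NE.
(X, Right): Agent 1 gets 6, best alternative 2; Agent 2 gets 6, best alternative -1. No profitable deviation — NE.
(Y, Left): Agent 1 can switch to W (1 → 2). Not NE.
(Y, Center): Agent 1 can switch to W (-8 → 2). Not NE.
(Y, Right): Agent 1 can switch to X (-1 → 6). Not NE.
(Z, Left): Agent 2 can switch to Center (-4 → 5). Not NE.
(Z, Center): Agent 1 gets 5, best alternative 2; Agent 2 gets 5, best alternative -4. No profitable deviation — NE.
(Z, Right): Agent 1 can switch to X (2 → 6). Not NE.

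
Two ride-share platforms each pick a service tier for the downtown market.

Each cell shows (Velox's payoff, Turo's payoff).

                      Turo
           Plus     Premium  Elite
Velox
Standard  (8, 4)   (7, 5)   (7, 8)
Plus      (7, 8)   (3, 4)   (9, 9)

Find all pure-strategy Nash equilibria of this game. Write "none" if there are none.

Velox against Plus: payoffs 8, 7 → best response Standard.
Velox against Premium: payoffs 7, 3 → best response Standard.
Velox against Elite: payoffs 7, 9 → best response Plus.
Turo against Standard: payoffs 4, 5, 8 → best response Elite.
Turo against Plus: payoffs 8, 4, 9 → best response Elite.
Mutual best responses: (Plus, Elite).

(Plus, Elite)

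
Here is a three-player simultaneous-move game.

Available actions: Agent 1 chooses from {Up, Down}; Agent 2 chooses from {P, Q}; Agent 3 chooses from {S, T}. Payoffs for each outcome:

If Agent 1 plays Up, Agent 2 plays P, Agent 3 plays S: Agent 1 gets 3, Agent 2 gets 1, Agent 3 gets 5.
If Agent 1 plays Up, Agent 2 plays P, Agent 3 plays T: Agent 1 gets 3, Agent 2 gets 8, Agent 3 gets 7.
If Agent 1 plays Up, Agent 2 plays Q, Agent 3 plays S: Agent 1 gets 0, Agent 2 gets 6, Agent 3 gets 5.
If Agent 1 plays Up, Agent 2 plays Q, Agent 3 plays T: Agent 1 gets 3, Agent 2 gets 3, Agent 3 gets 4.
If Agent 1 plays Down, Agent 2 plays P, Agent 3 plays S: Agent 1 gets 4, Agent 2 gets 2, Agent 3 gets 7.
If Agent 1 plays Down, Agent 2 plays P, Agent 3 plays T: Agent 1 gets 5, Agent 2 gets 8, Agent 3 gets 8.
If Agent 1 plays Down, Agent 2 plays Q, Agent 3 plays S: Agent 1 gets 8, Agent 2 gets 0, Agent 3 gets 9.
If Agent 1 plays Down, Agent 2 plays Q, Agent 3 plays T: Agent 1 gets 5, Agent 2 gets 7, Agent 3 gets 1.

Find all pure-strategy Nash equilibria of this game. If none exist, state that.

The unique pure-strategy Nash equilibrium is (Down, P, T).

(Up, P, S): Agent 1 can switch to Down (3 → 4). Not NE.
(Up, P, T): Agent 1 can switch to Down (3 → 5). Not NE.
(Up, Q, S): Agent 1 can switch to Down (0 → 8). Not NE.
(Up, Q, T): Agent 1 can switch to Down (3 → 5). Not NE.
(Down, P, S): Agent 3 can switch to T (7 → 8). Not NE.
(Down, P, T): Agent 1 gets 5, best alternative 3; Agent 2 gets 8, best alternative 7; Agent 3 gets 8, best alternative 7. No profitable deviation — NE.
(Down, Q, S): Agent 2 can switch to P (0 → 2). Not NE.
(Down, Q, T): Agent 2 can switch to P (7 → 8). Not NE.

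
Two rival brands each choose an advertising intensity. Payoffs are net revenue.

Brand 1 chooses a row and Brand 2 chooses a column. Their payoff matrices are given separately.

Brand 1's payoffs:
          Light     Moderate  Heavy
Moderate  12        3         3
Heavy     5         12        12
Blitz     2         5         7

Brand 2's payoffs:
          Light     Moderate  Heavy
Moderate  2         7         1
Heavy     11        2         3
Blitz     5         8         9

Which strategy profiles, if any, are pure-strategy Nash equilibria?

Check each profile: it is a Nash equilibrium iff no player can strictly gain by switching unilaterally.
(Moderate, Light): Brand 2 can switch to Moderate (2 → 7). Not NE.
(Moderate, Moderate): Brand 1 can switch to Heavy (3 → 12). Not NE.
(Moderate, Heavy): Brand 1 can switch to Heavy (3 → 12). Not NE.
(Heavy, Light): Brand 1 can switch to Moderate (5 → 12). Not NE.
(Heavy, Moderate): Brand 2 can switch to Light (2 → 11). Not NE.
(Heavy, Heavy): Brand 2 can switch to Light (3 → 11). Not NE.
(Blitz, Light): Brand 1 can switch to Moderate (2 → 12). Not NE.
(Blitz, Moderate): Brand 1 can switch to Heavy (5 → 12). Not NE.
(The remaining 1 profile has a profitable deviation by the same check.)

none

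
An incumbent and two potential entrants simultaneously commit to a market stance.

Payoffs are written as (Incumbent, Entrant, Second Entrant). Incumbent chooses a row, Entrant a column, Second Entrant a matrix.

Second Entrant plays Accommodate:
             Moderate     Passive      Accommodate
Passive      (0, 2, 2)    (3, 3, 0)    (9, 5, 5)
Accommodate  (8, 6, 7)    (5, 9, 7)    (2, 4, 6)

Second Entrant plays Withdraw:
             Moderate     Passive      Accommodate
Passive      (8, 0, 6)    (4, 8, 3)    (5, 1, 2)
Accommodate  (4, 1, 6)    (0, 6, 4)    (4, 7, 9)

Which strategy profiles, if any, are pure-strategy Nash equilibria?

(Passive, Moderate, Accommodate): Incumbent can switch to Accommodate (0 → 8). Not NE.
(Passive, Moderate, Withdraw): Entrant can switch to Passive (0 → 8). Not NE.
(Passive, Passive, Accommodate): Incumbent can switch to Accommodate (3 → 5). Not NE.
(Passive, Passive, Withdraw): Incumbent gets 4, best alternative 0; Entrant gets 8, best alternative 1; Second Entrant gets 3, best alternative 0. No profitable deviation — NE.
(Passive, Accommodate, Accommodate): Incumbent gets 9, best alternative 2; Entrant gets 5, best alternative 3; Second Entrant gets 5, best alternative 2. No profitable deviation — NE.
(Passive, Accommodate, Withdraw): Entrant can switch to Passive (1 → 8). Not NE.
(Accommodate, Moderate, Accommodate): Entrant can switch to Passive (6 → 9). Not NE.
(Accommodate, Moderate, Withdraw): Incumbent can switch to Passive (4 → 8). Not NE.
(Accommodate, Passive, Accommodate): Incumbent gets 5, best alternative 3; Entrant gets 9, best alternative 6; Second Entrant gets 7, best alternative 4. No profitable deviation — NE.
(Accommodate, Passive, Withdraw): Incumbent can switch to Passive (0 → 4). Not NE.
(Accommodate, Accommodate, Accommodate): Incumbent can switch to Passive (2 → 9). Not NE.
(Accommodate, Accommodate, Withdraw): Incumbent can switch to Passive (4 → 5). Not NE.

The pure Nash equilibria are (Passive, Passive, Withdraw); (Passive, Accommodate, Accommodate); (Accommodate, Passive, Accommodate).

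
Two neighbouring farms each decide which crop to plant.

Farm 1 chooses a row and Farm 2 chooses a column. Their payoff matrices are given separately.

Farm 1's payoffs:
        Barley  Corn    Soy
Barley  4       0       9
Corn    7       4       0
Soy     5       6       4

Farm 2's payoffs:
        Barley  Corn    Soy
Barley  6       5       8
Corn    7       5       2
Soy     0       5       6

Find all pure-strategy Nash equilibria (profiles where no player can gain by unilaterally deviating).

(Barley, Barley): Farm 1 can switch to Corn (4 → 7). Not NE.
(Barley, Corn): Farm 1 can switch to Corn (0 → 4). Not NE.
(Barley, Soy): Farm 1 gets 9, best alternative 4; Farm 2 gets 8, best alternative 6. No profitable deviation — NE.
(Corn, Barley): Farm 1 gets 7, best alternative 5; Farm 2 gets 7, best alternative 5. No profitable deviation — NE.
(Corn, Corn): Farm 1 can switch to Soy (4 → 6). Not NE.
(Corn, Soy): Farm 1 can switch to Barley (0 → 9). Not NE.
(Soy, Barley): Farm 1 can switch to Corn (5 → 7). Not NE.
(Soy, Corn): Farm 2 can switch to Soy (5 → 6). Not NE.
(The remaining 1 profile has a profitable deviation by the same check.)

The pure Nash equilibria are (Barley, Soy); (Corn, Barley).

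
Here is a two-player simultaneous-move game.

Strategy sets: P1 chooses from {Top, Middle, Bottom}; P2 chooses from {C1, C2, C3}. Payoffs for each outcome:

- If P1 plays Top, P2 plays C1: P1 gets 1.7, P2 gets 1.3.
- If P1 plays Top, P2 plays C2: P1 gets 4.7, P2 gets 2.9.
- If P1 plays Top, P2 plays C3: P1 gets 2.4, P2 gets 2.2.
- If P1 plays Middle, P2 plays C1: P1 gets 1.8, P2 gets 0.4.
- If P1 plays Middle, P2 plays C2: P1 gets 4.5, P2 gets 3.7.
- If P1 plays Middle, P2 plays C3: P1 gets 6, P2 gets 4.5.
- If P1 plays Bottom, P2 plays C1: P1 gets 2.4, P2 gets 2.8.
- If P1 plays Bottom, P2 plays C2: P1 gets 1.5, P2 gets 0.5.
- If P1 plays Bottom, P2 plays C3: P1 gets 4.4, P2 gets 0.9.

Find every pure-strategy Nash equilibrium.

P1 against C1: payoffs 1.7, 1.8, 2.4 → best response Bottom.
P1 against C2: payoffs 4.7, 4.5, 1.5 → best response Top.
P1 against C3: payoffs 2.4, 6, 4.4 → best response Middle.
P2 against Top: payoffs 1.3, 2.9, 2.2 → best response C2.
P2 against Middle: payoffs 0.4, 3.7, 4.5 → best response C3.
P2 against Bottom: payoffs 2.8, 0.5, 0.9 → best response C1.
Mutual best responses: (Top, C2); (Middle, C3); (Bottom, C1).

The pure Nash equilibria are (Top, C2), (Middle, C3), (Bottom, C1).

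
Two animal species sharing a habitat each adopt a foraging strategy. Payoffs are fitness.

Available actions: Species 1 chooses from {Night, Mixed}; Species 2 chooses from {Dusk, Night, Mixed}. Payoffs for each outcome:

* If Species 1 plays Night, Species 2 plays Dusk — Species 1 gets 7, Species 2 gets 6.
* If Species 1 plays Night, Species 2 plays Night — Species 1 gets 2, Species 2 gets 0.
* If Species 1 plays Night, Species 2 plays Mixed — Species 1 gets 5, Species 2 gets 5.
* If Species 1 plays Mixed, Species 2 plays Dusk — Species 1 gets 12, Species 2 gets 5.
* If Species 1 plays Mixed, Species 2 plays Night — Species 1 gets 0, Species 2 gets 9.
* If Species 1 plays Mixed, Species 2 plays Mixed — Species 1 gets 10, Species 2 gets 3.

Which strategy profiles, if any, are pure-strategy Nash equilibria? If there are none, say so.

none

For each strategy profile, look for a profitable unilateral deviation.
(Night, Dusk): Species 1 can switch to Mixed (7 → 12). Not NE.
(Night, Night): Species 2 can switch to Dusk (0 → 6). Not NE.
(Night, Mixed): Species 1 can switch to Mixed (5 → 10). Not NE.
(Mixed, Dusk): Species 2 can switch to Night (5 → 9). Not NE.
(Mixed, Night): Species 1 can switch to Night (0 → 2). Not NE.
(Mixed, Mixed): Species 2 can switch to Dusk (3 → 5). Not NE.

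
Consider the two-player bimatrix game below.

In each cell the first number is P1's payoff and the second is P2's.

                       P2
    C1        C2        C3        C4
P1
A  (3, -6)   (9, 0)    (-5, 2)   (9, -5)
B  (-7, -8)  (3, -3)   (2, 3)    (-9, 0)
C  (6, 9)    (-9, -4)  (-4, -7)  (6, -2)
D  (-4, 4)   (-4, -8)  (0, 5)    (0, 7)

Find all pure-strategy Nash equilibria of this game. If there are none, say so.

P1 against C1: payoffs 3, -7, 6, -4 → best response C.
P1 against C2: payoffs 9, 3, -9, -4 → best response A.
P1 against C3: payoffs -5, 2, -4, 0 → best response B.
P1 against C4: payoffs 9, -9, 6, 0 → best response A.
P2 against A: payoffs -6, 0, 2, -5 → best response C3.
P2 against B: payoffs -8, -3, 3, 0 → best response C3.
P2 against C: payoffs 9, -4, -7, -2 → best response C1.
P2 against D: payoffs 4, -8, 5, 7 → best response C4.
Mutual best responses: (B, C3); (C, C1).

(B, C3) and (C, C1)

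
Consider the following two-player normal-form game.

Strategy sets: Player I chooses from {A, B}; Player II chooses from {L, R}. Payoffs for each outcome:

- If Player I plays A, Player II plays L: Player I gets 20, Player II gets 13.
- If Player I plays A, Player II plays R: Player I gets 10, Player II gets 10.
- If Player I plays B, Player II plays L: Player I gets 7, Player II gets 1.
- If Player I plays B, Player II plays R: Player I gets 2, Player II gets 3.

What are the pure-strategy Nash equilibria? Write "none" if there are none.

For each strategy profile, look for a profitable unilateral deviation.
(A, L): Player I gets 20, best alternative 7; Player II gets 13, best alternative 10. No profitable deviation — NE.
(A, R): Player II can switch to L (10 → 13). Not NE.
(B, L): Player I can switch to A (7 → 20). Not NE.
(B, R): Player I can switch to A (2 → 10). Not NE.

Pure NE: (A, L)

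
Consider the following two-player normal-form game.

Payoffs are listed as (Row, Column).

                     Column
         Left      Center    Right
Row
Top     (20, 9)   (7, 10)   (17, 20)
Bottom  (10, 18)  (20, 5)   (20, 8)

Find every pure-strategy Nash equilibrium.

(Top, Left): Column can switch to Center (9 → 10). Not NE.
(Top, Center): Row can switch to Bottom (7 → 20). Not NE.
(Top, Right): Row can switch to Bottom (17 → 20). Not NE.
(Bottom, Left): Row can switch to Top (10 → 20). Not NE.
(Bottom, Center): Column can switch to Left (5 → 18). Not NE.
(Bottom, Right): Column can switch to Left (8 → 18). Not NE.

none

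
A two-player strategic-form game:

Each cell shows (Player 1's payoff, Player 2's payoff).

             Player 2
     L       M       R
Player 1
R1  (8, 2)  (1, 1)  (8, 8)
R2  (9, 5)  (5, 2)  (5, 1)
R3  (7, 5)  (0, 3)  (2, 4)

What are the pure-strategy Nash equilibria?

Player 1 against L: payoffs 8, 9, 7 → best response R2.
Player 1 against M: payoffs 1, 5, 0 → best response R2.
Player 1 against R: payoffs 8, 5, 2 → best response R1.
Player 2 against R1: payoffs 2, 1, 8 → best response R.
Player 2 against R2: payoffs 5, 2, 1 → best response L.
Player 2 against R3: payoffs 5, 3, 4 → best response L.
Mutual best responses: (R1, R); (R2, L).

(R1, R), (R2, L)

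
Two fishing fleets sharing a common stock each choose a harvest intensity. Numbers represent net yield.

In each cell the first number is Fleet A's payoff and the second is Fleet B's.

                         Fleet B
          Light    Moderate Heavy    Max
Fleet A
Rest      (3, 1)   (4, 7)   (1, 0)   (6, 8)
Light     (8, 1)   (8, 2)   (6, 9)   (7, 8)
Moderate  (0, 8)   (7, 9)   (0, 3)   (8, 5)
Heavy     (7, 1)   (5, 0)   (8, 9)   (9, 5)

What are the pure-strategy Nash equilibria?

The unique pure-strategy Nash equilibrium is (Heavy, Heavy).

Mark each player's best response to every combination of opponents' strategies; a profile where every player is best-responding is a pure Nash equilibrium.
Fleet A against Light: payoffs 3, 8, 0, 7 → best response Light.
Fleet A against Moderate: payoffs 4, 8, 7, 5 → best response Light.
Fleet A against Heavy: payoffs 1, 6, 0, 8 → best response Heavy.
Fleet A against Max: payoffs 6, 7, 8, 9 → best response Heavy.
Fleet B against Rest: payoffs 1, 7, 0, 8 → best response Max.
Fleet B against Light: payoffs 1, 2, 9, 8 → best response Heavy.
Fleet B against Moderate: payoffs 8, 9, 3, 5 → best response Moderate.
Fleet B against Heavy: payoffs 1, 0, 9, 5 → best response Heavy.
Mutual best responses: (Heavy, Heavy).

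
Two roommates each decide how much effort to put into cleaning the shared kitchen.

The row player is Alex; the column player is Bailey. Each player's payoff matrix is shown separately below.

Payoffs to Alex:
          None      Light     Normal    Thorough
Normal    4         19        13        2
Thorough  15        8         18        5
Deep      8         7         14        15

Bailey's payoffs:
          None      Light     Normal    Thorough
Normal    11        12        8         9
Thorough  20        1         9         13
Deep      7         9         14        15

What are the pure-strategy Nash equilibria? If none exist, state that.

(Normal, Light); (Thorough, None); (Deep, Thorough)

Alex against None: payoffs 4, 15, 8 → best response Thorough.
Alex against Light: payoffs 19, 8, 7 → best response Normal.
Alex against Normal: payoffs 13, 18, 14 → best response Thorough.
Alex against Thorough: payoffs 2, 5, 15 → best response Deep.
Bailey against Normal: payoffs 11, 12, 8, 9 → best response Light.
Bailey against Thorough: payoffs 20, 1, 9, 13 → best response None.
Bailey against Deep: payoffs 7, 9, 14, 15 → best response Thorough.
Mutual best responses: (Normal, Light); (Thorough, None); (Deep, Thorough).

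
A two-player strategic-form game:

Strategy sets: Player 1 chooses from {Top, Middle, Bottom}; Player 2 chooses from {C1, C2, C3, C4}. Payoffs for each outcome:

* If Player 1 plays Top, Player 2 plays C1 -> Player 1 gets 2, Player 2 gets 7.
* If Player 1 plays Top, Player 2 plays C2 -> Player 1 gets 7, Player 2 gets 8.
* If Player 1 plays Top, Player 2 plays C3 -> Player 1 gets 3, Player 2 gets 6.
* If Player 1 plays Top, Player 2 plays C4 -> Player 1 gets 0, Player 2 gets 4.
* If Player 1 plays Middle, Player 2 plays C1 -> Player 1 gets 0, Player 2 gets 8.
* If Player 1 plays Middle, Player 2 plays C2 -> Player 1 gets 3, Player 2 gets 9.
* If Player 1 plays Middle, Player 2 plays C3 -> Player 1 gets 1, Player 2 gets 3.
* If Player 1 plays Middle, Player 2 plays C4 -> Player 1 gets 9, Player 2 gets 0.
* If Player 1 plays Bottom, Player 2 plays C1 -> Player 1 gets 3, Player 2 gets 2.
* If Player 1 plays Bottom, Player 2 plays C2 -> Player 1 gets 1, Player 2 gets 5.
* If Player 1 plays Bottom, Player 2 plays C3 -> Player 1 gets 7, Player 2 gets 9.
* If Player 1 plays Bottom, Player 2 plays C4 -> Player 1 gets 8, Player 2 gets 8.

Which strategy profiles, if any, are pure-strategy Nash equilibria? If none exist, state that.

Check each profile: it is a Nash equilibrium iff no player can strictly gain by switching unilaterally.
(Top, C1): Player 1 can switch to Bottom (2 → 3). Not NE.
(Top, C2): Player 1 gets 7, best alternative 3; Player 2 gets 8, best alternative 7. No profitable deviation — NE.
(Top, C3): Player 1 can switch to Bottom (3 → 7). Not NE.
(Top, C4): Player 1 can switch to Middle (0 → 9). Not NE.
(Middle, C1): Player 1 can switch to Top (0 → 2). Not NE.
(Middle, C2): Player 1 can switch to Top (3 → 7). Not NE.
(Middle, C3): Player 1 can switch to Top (1 → 3). Not NE.
(Bottom, C3): Player 1 gets 7, best alternative 3; Player 2 gets 9, best alternative 8. No profitable deviation — NE.
(The remaining 4 profiles each have a profitable deviation by the same check.)

(Top, C2) and (Bottom, C3)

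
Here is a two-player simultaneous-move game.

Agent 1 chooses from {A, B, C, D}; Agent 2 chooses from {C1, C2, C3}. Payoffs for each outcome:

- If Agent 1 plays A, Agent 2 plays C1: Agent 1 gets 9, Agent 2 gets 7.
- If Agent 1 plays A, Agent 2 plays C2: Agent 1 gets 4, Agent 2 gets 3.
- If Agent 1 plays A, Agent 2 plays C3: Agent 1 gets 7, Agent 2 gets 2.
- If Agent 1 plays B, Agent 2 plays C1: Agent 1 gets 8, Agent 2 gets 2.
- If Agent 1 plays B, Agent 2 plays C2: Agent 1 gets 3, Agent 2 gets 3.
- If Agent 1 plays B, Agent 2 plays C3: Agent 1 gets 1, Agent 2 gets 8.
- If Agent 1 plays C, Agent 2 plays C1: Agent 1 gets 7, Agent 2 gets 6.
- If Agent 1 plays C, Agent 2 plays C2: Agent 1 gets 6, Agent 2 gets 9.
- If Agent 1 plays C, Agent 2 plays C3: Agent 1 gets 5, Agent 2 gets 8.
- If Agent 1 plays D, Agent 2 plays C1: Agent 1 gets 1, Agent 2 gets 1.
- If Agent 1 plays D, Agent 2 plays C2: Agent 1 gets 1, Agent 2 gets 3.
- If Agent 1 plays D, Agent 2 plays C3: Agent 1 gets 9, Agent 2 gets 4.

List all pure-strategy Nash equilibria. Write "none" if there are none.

(A, C1), (C, C2), (D, C3)

Check each profile: it is a Nash equilibrium iff no player can strictly gain by switching unilaterally.
(A, C1): Agent 1 gets 9, best alternative 8; Agent 2 gets 7, best alternative 3. No profitable deviation — NE.
(A, C2): Agent 1 can switch to C (4 → 6). Not NE.
(A, C3): Agent 1 can switch to D (7 → 9). Not NE.
(B, C1): Agent 1 can switch to A (8 → 9). Not NE.
(B, C2): Agent 1 can switch to A (3 → 4). Not NE.
(B, C3): Agent 1 can switch to A (1 → 7). Not NE.
(C, C1): Agent 1 can switch to A (7 → 9). Not NE.
(C, C2): Agent 1 gets 6, best alternative 4; Agent 2 gets 9, best alternative 8. No profitable deviation — NE.
(C, C3): Agent 1 can switch to A (5 → 7). Not NE.
(D, C1): Agent 1 can switch to A (1 → 9). Not NE.
(D, C3): Agent 1 gets 9, best alternative 7; Agent 2 gets 4, best alternative 3. No profitable deviation — NE.
(The remaining 1 profile has a profitable deviation by the same check.)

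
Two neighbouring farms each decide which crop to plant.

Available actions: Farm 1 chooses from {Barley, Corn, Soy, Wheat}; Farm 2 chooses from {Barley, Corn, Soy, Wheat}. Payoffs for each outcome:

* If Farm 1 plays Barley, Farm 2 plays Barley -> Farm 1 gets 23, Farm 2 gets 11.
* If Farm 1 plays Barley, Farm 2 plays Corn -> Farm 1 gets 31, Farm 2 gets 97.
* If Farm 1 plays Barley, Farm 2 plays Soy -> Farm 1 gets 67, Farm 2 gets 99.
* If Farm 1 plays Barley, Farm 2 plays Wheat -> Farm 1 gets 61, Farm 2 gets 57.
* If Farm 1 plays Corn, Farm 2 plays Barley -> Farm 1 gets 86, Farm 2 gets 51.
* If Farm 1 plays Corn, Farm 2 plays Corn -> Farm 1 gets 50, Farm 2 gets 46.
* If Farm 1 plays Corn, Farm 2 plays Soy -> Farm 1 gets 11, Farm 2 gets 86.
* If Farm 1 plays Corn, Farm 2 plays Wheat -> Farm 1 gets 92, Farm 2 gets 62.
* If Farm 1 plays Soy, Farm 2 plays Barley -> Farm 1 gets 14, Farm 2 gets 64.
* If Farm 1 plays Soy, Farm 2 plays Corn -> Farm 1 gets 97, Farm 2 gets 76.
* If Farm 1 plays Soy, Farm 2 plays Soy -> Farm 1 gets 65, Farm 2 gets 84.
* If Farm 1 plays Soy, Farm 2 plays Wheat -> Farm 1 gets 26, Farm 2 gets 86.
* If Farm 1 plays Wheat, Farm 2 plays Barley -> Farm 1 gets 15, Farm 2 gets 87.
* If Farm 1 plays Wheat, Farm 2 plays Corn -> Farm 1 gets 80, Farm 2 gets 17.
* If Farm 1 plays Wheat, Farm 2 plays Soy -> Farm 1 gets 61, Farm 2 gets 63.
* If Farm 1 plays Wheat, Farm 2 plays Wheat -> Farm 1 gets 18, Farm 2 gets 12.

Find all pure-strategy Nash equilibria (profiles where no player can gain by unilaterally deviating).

Pure NE: (Barley, Soy)

Farm 1 against Barley: payoffs 23, 86, 14, 15 → best response Corn.
Farm 1 against Corn: payoffs 31, 50, 97, 80 → best response Soy.
Farm 1 against Soy: payoffs 67, 11, 65, 61 → best response Barley.
Farm 1 against Wheat: payoffs 61, 92, 26, 18 → best response Corn.
Farm 2 against Barley: payoffs 11, 97, 99, 57 → best response Soy.
Farm 2 against Corn: payoffs 51, 46, 86, 62 → best response Soy.
Farm 2 against Soy: payoffs 64, 76, 84, 86 → best response Wheat.
Farm 2 against Wheat: payoffs 87, 17, 63, 12 → best response Barley.
Mutual best responses: (Barley, Soy).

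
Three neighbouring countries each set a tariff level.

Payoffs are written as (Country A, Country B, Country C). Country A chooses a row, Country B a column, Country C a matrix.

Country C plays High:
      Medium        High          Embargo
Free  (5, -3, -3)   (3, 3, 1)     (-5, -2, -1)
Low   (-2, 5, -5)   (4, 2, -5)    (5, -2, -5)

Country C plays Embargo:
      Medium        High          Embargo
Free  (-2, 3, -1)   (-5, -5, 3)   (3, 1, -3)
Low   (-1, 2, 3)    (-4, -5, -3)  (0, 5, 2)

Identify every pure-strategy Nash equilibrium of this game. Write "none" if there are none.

No pure-strategy Nash equilibrium.

Mark each player's best response to every combination of opponents' strategies; a profile where every player is best-responding is a pure Nash equilibrium.
Country A against (Medium, High): payoffs 5, -2 → best response Free.
Country A against (Medium, Embargo): payoffs -2, -1 → best response Low.
Country A against (High, High): payoffs 3, 4 → best response Low.
Country A against (High, Embargo): payoffs -5, -4 → best response Low.
Country A against (Embargo, High): payoffs -5, 5 → best response Low.
Country A against (Embargo, Embargo): payoffs 3, 0 → best response Free.
Country B against (Free, High): payoffs -3, 3, -2 → best response High.
Country B against (Free, Embargo): payoffs 3, -5, 1 → best response Medium.
Country B against (Low, High): payoffs 5, 2, -2 → best response Medium.
Country B against (Low, Embargo): payoffs 2, -5, 5 → best response Embargo.
Country C against (Free, Medium): payoffs -3, -1 → best response Embargo.
Country C against (Free, High): payoffs 1, 3 → best response Embargo.
Country C against (Free, Embargo): payoffs -1, -3 → best response High.
Country C against (Low, Medium): payoffs -5, 3 → best response Embargo.
Country C against (Low, High): payoffs -5, -3 → best response Embargo.
Country C against (Low, Embargo): payoffs -5, 2 → best response Embargo.
No profile is a mutual best response for all players.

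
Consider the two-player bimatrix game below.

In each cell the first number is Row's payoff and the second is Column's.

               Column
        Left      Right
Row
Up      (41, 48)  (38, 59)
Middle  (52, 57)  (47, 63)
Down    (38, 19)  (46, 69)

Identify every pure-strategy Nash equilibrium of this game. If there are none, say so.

(Up, Left): Row can switch to Middle (41 → 52). Not NE.
(Up, Right): Row can switch to Middle (38 → 47). Not NE.
(Middle, Left): Column can switch to Right (57 → 63). Not NE.
(Middle, Right): Row gets 47, best alternative 46; Column gets 63, best alternative 57. No profitable deviation — NE.
(Down, Left): Row can switch to Up (38 → 41). Not NE.
(Down, Right): Row can switch to Middle (46 → 47). Not NE.

Pure NE: (Middle, Right)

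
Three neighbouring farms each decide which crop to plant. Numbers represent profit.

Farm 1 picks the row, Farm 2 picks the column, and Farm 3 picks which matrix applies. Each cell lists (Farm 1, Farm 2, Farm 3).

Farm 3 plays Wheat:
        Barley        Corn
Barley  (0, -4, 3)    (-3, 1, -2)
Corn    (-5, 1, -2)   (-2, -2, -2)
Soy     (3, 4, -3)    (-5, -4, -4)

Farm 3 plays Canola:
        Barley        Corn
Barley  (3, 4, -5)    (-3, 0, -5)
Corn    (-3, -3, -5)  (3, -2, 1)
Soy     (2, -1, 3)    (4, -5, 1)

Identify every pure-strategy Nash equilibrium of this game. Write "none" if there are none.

none

Mark each player's best response to every combination of opponents' strategies; a profile where every player is best-responding is a pure Nash equilibrium.
Farm 1 against (Barley, Wheat): payoffs 0, -5, 3 → best response Soy.
Farm 1 against (Barley, Canola): payoffs 3, -3, 2 → best response Barley.
Farm 1 against (Corn, Wheat): payoffs -3, -2, -5 → best response Corn.
Farm 1 against (Corn, Canola): payoffs -3, 3, 4 → best response Soy.
Farm 2 against (Barley, Wheat): payoffs -4, 1 → best response Corn.
Farm 2 against (Barley, Canola): payoffs 4, 0 → best response Barley.
Farm 2 against (Corn, Wheat): payoffs 1, -2 → best response Barley.
Farm 2 against (Corn, Canola): payoffs -3, -2 → best response Corn.
Farm 2 against (Soy, Wheat): payoffs 4, -4 → best response Barley.
Farm 2 against (Soy, Canola): payoffs -1, -5 → best response Barley.
Farm 3 against (Barley, Barley): payoffs 3, -5 → best response Wheat.
Farm 3 against (Barley, Corn): payoffs -2, -5 → best response Wheat.
Farm 3 against (Corn, Barley): payoffs -2, -5 → best response Wheat.
Farm 3 against (Corn, Corn): payoffs -2, 1 → best response Canola.
Farm 3 against (Soy, Barley): payoffs -3, 3 → best response Canola.
Farm 3 against (Soy, Corn): payoffs -4, 1 → best response Canola.
No profile is a mutual best response for all players.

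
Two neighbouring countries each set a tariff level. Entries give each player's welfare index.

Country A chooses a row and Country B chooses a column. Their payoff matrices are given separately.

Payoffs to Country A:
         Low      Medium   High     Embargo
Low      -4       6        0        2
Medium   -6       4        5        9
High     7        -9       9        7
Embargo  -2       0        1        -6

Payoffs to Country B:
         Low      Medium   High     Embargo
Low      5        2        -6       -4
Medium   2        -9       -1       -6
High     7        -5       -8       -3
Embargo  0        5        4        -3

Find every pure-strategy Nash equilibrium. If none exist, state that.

The unique pure-strategy Nash equilibrium is (High, Low).

Check each profile: it is a Nash equilibrium iff no player can strictly gain by switching unilaterally.
(Low, Low): Country A can switch to High (-4 → 7). Not NE.
(Low, Medium): Country B can switch to Low (2 → 5). Not NE.
(Low, High): Country A can switch to Medium (0 → 5). Not NE.
(Low, Embargo): Country A can switch to Medium (2 → 9). Not NE.
(Medium, Low): Country A can switch to Low (-6 → -4). Not NE.
(Medium, Medium): Country A can switch to Low (4 → 6). Not NE.
(High, Low): Country A gets 7, best alternative -2; Country B gets 7, best alternative -3. No profitable deviation — NE.
(The remaining 9 profiles each have a profitable deviation by the same check.)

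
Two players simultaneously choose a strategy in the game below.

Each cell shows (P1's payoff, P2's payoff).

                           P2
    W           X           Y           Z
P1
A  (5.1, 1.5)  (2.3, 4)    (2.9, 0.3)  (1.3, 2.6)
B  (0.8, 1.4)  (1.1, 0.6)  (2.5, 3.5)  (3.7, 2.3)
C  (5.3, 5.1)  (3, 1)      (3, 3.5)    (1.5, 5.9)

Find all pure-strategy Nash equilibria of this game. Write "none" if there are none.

Check each profile: it is a Nash equilibrium iff no player can strictly gain by switching unilaterally.
(A, W): P1 can switch to C (5.1 → 5.3). Not NE.
(A, X): P1 can switch to C (2.3 → 3). Not NE.
(A, Y): P1 can switch to C (2.9 → 3). Not NE.
(A, Z): P1 can switch to B (1.3 → 3.7). Not NE.
(B, W): P1 can switch to A (0.8 → 5.1). Not NE.
(B, X): P1 can switch to A (1.1 → 2.3). Not NE.
(B, Y): P1 can switch to A (2.5 → 2.9). Not NE.
(B, Z): P2 can switch to Y (2.3 → 3.5). Not NE.
(C, W): P2 can switch to Z (5.1 → 5.9). Not NE.
(C, X): P2 can switch to W (1 → 5.1). Not NE.
(C, Y): P2 can switch to W (3.5 → 5.1). Not NE.
(C, Z): P1 can switch to B (1.5 → 3.7). Not NE.

This game has no pure Nash equilibrium.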